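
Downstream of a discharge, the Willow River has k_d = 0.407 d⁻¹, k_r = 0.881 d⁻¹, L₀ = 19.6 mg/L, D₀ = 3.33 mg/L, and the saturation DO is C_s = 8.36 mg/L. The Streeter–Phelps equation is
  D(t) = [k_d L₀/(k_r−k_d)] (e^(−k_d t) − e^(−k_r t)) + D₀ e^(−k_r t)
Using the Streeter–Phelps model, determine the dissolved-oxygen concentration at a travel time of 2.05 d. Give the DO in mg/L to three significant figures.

k_d L₀/(k_r−k_d) = 0.407×19.6/(0.881−0.407) = 7.977/0.4740 = 16.83 mg/L.
e^(−k_d t) = e^(−0.407×2.050) = 0.4342; e^(−k_r t) = e^(−0.881×2.050) = 0.1643.
D = 16.83 × (0.4342 − 0.1643) + 3.33 × 0.1643 = 4.542 + 0.5471 = 5.089 mg/L.
DO = C_s − D = 8.36 − 5.089 = 3.271 mg/L.

DO ≈ 3.27 mg/L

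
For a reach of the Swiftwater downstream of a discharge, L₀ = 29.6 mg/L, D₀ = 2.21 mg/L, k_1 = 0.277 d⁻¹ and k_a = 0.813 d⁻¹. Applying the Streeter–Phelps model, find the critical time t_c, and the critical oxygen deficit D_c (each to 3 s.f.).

t_c ≈ 1.72 d; D_c ≈ 6.27 mg/L

With k_a/k_1 = 2.935 and 1 − D₀(k_a−k_1)/(k_1 L₀) = 0.8555,
t_c = ln(2.935 × 0.8555) / (0.813 − 0.277) = ln(2.511) / 0.5360 = 0.9207/0.5360 = 1.718 d.
D_c = (k_1/k_a) L₀ e^(−k_1 t_c) = (0.277/0.813) × 29.6 × e^(−0.277×1.718) = 0.3407 × 29.6 × 0.6214 = 6.267 mg/L.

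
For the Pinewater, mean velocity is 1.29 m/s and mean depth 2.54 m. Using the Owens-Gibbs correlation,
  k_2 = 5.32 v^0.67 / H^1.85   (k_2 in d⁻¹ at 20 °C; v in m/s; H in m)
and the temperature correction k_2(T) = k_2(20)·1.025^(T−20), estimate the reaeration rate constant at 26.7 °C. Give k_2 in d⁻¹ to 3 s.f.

k_2(20) = 5.32 × 1.29^0.67 / 2.54^1.85 = 5.32 × 1.186 / 5.610 = 1.125 d⁻¹.
k_2(26.7) = 1.125 × 1.025^(26.7−20) = 1.125 × 1.180 = 1.327 d⁻¹.

k_2 ≈ 1.33 d⁻¹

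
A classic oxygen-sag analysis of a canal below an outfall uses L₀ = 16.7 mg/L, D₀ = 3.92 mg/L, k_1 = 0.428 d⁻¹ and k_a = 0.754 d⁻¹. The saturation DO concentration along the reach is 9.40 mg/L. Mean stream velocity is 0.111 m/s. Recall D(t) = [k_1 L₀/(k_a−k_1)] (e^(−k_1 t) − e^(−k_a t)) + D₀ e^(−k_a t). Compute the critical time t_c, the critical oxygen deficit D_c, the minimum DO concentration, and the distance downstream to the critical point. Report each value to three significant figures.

t_c ≈ 1.13 d; D_c ≈ 5.84 mg/L; min DO ≈ 3.56 mg/L; x_c ≈ 10.9 km

t_c = [1/(k_a−k_1)] ln[(k_a/k_1)(1 − D₀(k_a−k_1)/(k_1 L₀))]
= [1/(0.754−0.428)] ln[(0.754/0.428)(1 − 3.92×0.3260/(0.428×16.7))]
= (1/0.3260) ln[1.762 × 0.8212] = 3.067 × ln(1.447) = 3.067 × 0.3693 = 1.133 d.
D_c = (k_1/k_a) L₀ e^(−k_1 t_c) = (0.428/0.754) × 16.7 × e^(−0.428×1.133) = 0.5676 × 16.7 × 0.6158 = 5.837 mg/L.
Minimum DO = C_s − D_c = 9.40 − 5.837 = 3.563 mg/L.
x_c = v t_c = 0.111 m/s × 1.133 d × 86400 s/d = 10860 m ≈ 10.9 km.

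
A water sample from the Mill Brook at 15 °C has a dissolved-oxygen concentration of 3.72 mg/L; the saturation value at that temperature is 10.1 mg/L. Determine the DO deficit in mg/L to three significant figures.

D = C_s − C = 10.1 − 3.72 = 6.38 mg/L.

D ≈ 6.38 mg/L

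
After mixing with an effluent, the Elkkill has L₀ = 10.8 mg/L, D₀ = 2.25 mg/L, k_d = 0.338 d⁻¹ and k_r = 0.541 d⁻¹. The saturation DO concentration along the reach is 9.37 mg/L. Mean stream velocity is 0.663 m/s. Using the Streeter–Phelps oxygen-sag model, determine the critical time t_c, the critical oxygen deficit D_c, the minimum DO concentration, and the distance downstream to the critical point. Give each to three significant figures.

t_c ≈ 1.66 d; D_c ≈ 3.85 mg/L; min DO ≈ 5.52 mg/L; x_c ≈ 95.0 km

At the critical point dD/dt = 0, so k_d L₀ e^(−k_d t) = k_r D. Substituting D(t) from the Streeter–Phelps equation and solving for t gives
t_c = ln[(k_r/k_d)(1 − D₀(k_r−k_d)/(k_d L₀))] / (k_r−k_d).
Here k_r−k_d = 0.2030 d⁻¹ and 1 − D₀(k_r−k_d)/(k_d L₀) = 1 − 2.25×0.2030/(0.338×10.8) = 0.8749, so
t_c = ln(1.601 × 0.8749) / 0.2030 = 0.3367 / 0.2030 = 1.659 d.
L(t_c) = L₀ e^(−k_d t_c) = 10.8 × 0.5709 = 6.165 mg/L, and at the critical point k_r D_c = k_d L, so D_c = (0.338/0.541) × 6.165 = 3.852 mg/L.
Minimum DO = C_s − D_c = 9.37 − 3.852 = 5.518 mg/L.
x_c = v t_c = 0.663 m/s × 1.659 d × 86400 s/d = 95010 m ≈ 95.0 km.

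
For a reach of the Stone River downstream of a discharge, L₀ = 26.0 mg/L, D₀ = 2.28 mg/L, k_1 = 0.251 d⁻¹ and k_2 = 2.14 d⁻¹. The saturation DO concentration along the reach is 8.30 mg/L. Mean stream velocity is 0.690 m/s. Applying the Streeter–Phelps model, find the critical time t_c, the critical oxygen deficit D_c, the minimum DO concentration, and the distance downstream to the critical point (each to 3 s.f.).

At the critical point dD/dt = 0, so k_1 L₀ e^(−k_1 t) = k_2 D. Substituting D(t) from the Streeter–Phelps equation and solving for t gives
t_c = ln[(k_2/k_1)(1 − D₀(k_2−k_1)/(k_1 L₀))] / (k_2−k_1).
Here k_2−k_1 = 1.889 d⁻¹ and 1 − D₀(k_2−k_1)/(k_1 L₀) = 1 − 2.28×1.889/(0.251×26.0) = 0.3400, so
t_c = ln(8.526 × 0.3400) / 1.889 = 1.064 / 1.889 = 0.5635 d.
D_c = (k_1/k_2) L₀ e^(−k_1 t_c) = (0.251/2.14) × 26.0 × e^(−0.251×0.5635) = 0.1173 × 26.0 × 0.8681 = 2.647 mg/L.
Minimum DO = C_s − D_c = 8.30 − 2.647 = 5.653 mg/L.
x_c = v t_c = 0.690 m/s × 0.5635 d × 86400 s/d = 33590 m ≈ 33.6 km.

t_c ≈ 0.563 d; D_c ≈ 2.65 mg/L; min DO ≈ 5.65 mg/L; x_c ≈ 33.6 km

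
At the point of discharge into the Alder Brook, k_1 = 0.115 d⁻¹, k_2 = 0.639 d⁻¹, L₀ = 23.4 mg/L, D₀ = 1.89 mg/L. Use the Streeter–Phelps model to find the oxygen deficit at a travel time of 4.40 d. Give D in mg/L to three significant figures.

k_1 L₀/(k_2−k_1) = 0.115×23.4/(0.639−0.115) = 2.691/0.5240 = 5.135 mg/L.
e^(−k_1 t) = e^(−0.115×4.400) = 0.6029; e^(−k_2 t) = e^(−0.639×4.400) = 0.06011.
D = 5.135 × (0.6029 − 0.06011) + 1.89 × 0.06011 = 2.788 + 0.1136 = 2.901 mg/L.

D ≈ 2.90 mg/L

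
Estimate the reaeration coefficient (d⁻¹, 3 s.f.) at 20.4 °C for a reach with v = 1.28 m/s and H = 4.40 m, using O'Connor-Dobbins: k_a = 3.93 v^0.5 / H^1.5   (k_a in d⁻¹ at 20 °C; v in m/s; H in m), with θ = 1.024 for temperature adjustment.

k_a(20) = 3.93 × 1.28^0.5 / 4.40^1.5 = 3.93 × 1.131 / 9.230 = 0.4817 d⁻¹.
k_a(20.4) = 0.4817 × 1.024^(20.4−20) = 0.4817 × 1.010 = 0.4863 d⁻¹.

k_a ≈ 0.486 d⁻¹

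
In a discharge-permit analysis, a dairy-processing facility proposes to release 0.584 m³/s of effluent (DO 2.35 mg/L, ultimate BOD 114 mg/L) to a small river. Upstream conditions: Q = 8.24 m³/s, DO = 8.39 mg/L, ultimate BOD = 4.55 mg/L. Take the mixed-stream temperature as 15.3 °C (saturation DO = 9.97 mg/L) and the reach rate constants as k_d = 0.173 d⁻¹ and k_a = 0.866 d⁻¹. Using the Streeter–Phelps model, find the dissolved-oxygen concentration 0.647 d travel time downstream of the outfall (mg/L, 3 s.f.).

DO ≈ 7.89 mg/L

Mixed DO = (8.24×8.39 + 0.584×2.35)/(8.24+0.584) = 70.51/8.824 = 7.990 mg/L.
Mixed L₀ = (8.24×4.55 + 0.584×114)/(8.824) = 104.1/8.824 = 11.79 mg/L.
Initial deficit D₀ = C_s − DO₀ = 9.97 − 7.990 = 1.980 mg/L.
D(0.647) = [0.173×11.79/(0.866−0.173)](e^(−0.173×0.647) − e^(−0.866×0.647)) + 1.980 e^(−0.866×0.647)
= 2.944 × (0.8941 − 0.5710) + 1.980 × 0.5710 = 2.082 mg/L.
DO = 9.97 − 2.082 = 7.888 mg/L.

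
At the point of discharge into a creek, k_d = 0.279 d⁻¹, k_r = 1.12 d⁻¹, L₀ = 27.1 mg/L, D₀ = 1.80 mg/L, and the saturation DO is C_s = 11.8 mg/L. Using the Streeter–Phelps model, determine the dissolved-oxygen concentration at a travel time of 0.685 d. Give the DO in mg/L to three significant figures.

k_d L₀/(k_r−k_d) = 0.279×27.1/(1.12−0.279) = 7.561/0.8410 = 8.990 mg/L.
e^(−k_d t) = e^(−0.279×0.6850) = 0.8260; e^(−k_r t) = e^(−1.12×0.6850) = 0.4643.
D = 8.990 × (0.8260 − 0.4643) + 1.80 × 0.4643 = 3.252 + 0.8358 = 4.088 mg/L.
DO = C_s − D = 11.8 − 4.088 = 7.712 mg/L.

DO ≈ 7.71 mg/L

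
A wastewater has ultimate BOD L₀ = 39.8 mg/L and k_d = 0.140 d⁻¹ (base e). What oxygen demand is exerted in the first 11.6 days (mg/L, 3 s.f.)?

y_t = L₀(1 − e^(−k_d t)) = 39.8 × (1 − e^(−0.140×11.6))
= 39.8 × (1 − 0.1971) = 39.8 × 0.8029 = 31.96 mg/L.

y ≈ 32.0 mg/L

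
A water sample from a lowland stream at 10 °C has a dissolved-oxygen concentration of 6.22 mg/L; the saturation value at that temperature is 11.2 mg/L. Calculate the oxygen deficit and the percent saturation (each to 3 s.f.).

D ≈ 4.98 mg/L; 55.5 % saturation

D = C_s − C = 11.2 − 6.22 = 4.98 mg/L.
% saturation = 6.22/11.2 × 100 = 55.5 %.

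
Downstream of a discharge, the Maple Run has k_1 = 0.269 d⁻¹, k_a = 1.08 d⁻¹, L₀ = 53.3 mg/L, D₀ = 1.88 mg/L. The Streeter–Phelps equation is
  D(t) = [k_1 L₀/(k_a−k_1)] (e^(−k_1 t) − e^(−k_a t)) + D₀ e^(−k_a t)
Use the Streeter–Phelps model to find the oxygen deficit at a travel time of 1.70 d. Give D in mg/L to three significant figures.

D ≈ 8.67 mg/L

k_1 L₀/(k_a−k_1) = 0.269×53.3/(1.08−0.269) = 14.34/0.8110 = 17.68 mg/L.
e^(−k_1 t) = e^(−0.269×1.700) = 0.6330; e^(−k_a t) = e^(−1.08×1.700) = 0.1595.
D = 17.68 × (0.6330 − 0.1595) + 1.88 × 0.1595 = 8.372 + 0.2998 = 8.671 mg/L.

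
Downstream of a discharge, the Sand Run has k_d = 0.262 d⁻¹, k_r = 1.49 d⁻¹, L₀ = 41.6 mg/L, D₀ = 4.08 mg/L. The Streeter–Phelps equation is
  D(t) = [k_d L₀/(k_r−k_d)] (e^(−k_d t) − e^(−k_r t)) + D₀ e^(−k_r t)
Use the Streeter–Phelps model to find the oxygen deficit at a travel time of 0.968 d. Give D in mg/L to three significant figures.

k_d L₀/(k_r−k_d) = 0.262×41.6/(1.49−0.262) = 10.90/1.228 = 8.876 mg/L.
e^(−k_d t) = e^(−0.262×0.9680) = 0.7760; e^(−k_r t) = e^(−1.49×0.9680) = 0.2364.
D = 8.876 × (0.7760 − 0.2364) + 4.08 × 0.2364 = 4.789 + 0.9644 = 5.754 mg/L.

D ≈ 5.75 mg/L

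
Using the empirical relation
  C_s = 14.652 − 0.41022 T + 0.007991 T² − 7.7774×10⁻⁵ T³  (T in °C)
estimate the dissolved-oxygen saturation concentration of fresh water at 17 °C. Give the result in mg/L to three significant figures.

C_s = 14.652 − 0.41022×17 + 0.007991×17² − 7.7774×10⁻⁵×17³ = 9.606 mg/L.

C_s ≈ 9.61 mg/L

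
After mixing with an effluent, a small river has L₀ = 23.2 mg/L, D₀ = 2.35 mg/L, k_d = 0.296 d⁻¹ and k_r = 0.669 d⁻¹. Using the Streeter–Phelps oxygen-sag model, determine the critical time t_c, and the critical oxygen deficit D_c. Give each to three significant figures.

With k_r/k_d = 2.260 and 1 − D₀(k_r−k_d)/(k_d L₀) = 0.8724,
t_c = ln(2.260 × 0.8724) / (0.669 − 0.296) = ln(1.972) / 0.3730 = 0.6789/0.3730 = 1.820 d.
L(t_c) = L₀ e^(−k_d t_c) = 23.2 × 0.5835 = 13.54 mg/L, and at the critical point k_r D_c = k_d L, so D_c = (0.296/0.669) × 13.54 = 5.989 mg/L.

t_c ≈ 1.82 d; D_c ≈ 5.99 mg/L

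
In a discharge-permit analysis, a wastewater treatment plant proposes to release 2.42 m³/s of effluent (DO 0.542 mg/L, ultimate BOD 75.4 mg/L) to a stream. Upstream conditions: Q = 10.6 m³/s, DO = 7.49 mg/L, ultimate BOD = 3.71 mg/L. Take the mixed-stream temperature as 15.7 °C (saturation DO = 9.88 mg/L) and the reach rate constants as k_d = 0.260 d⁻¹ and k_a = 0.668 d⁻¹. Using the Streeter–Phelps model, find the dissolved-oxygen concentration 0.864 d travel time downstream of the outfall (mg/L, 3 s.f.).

Mixed DO = (10.6×7.49 + 2.42×0.542)/(10.6+2.42) = 80.71/13.02 = 6.199 mg/L.
Mixed L₀ = (10.6×3.71 + 2.42×75.4)/(13.02) = 221.8/13.02 = 17.03 mg/L.
Initial deficit D₀ = C_s − DO₀ = 9.88 − 6.199 = 3.681 mg/L.
D(0.864) = [0.260×17.03/(0.668−0.260)](e^(−0.260×0.864) − e^(−0.668×0.864)) + 3.681 e^(−0.668×0.864)
= 10.86 × (0.7988 − 0.5615) + 3.681 × 0.5615 = 4.643 mg/L.
DO = 9.88 − 4.643 = 5.237 mg/L.

DO ≈ 5.24 mg/L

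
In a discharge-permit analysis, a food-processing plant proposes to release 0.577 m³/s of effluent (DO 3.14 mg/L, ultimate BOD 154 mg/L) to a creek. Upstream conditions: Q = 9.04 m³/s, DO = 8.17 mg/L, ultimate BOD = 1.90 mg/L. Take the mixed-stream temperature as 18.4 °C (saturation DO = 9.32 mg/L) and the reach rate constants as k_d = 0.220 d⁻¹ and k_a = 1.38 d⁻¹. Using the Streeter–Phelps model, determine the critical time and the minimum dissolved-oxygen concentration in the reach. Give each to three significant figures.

Mixed DO = (9.04×8.17 + 0.577×3.14)/(9.04+0.577) = 75.67/9.617 = 7.868 mg/L.
Mixed L₀ = (9.04×1.90 + 0.577×154)/(9.617) = 106.0/9.617 = 11.03 mg/L.
Initial deficit D₀ = C_s − DO₀ = 9.32 − 7.868 = 1.452 mg/L.
t_c = (1/1.160) ln[(1.38/0.220)(1 − 1.452×1.160/(0.220×11.03))] = 0.8621 × ln(1.918) = 0.5613 d.
D_c = (0.220/1.38) × 11.03 × e^(−0.220×0.5613) = 0.1594 × 11.03 × 0.8838 = 1.554 mg/L.
Minimum DO = 9.32 − 1.554 = 7.766 mg/L.

t_c ≈ 0.561 d; minimum DO ≈ 7.77 mg/L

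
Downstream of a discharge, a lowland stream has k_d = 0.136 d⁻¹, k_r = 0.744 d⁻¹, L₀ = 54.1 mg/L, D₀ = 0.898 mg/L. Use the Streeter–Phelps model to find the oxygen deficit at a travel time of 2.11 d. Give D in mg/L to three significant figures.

k_d L₀/(k_r−k_d) = 0.136×54.1/(0.744−0.136) = 7.358/0.6080 = 12.10 mg/L.
e^(−k_d t) = e^(−0.136×2.110) = 0.7505; e^(−k_r t) = e^(−0.744×2.110) = 0.2081.
D = 12.10 × (0.7505 − 0.2081) + 0.898 × 0.2081 = 6.565 + 0.1869 = 6.751 mg/L.

D ≈ 6.75 mg/L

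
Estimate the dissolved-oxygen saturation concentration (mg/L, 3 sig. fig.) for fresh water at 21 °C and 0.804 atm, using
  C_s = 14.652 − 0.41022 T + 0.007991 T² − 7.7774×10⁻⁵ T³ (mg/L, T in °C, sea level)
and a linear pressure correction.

At sea level: C_s = 14.652 − 0.41022×21 + 0.007991×21² − 7.7774×10⁻⁵×21³ = 8.841 mg/L.
Pressure correction: C_s' = 8.841 × 0.804 = 7.108 mg/L.

C_s ≈ 7.11 mg/L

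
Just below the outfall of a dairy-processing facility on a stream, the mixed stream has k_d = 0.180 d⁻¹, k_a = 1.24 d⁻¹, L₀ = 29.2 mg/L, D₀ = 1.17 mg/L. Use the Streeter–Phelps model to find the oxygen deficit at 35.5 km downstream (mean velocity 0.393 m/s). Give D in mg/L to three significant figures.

Travel time t = x/v = 35.5 km / (0.393 m/s) = 35500 m / 0.393 m/s = 90330 s = 1.045 d.
k_d L₀/(k_a−k_d) = 0.180×29.2/(1.24−0.180) = 5.256/1.060 = 4.958 mg/L.
e^(−k_d t) = e^(−0.180×1.045) = 0.8285; e^(−k_a t) = e^(−1.24×1.045) = 0.2735.
D = 4.958 × (0.8285 − 0.2735) + 1.17 × 0.2735 = 2.752 + 0.3200 = 3.072 mg/L.

D ≈ 3.07 mg/L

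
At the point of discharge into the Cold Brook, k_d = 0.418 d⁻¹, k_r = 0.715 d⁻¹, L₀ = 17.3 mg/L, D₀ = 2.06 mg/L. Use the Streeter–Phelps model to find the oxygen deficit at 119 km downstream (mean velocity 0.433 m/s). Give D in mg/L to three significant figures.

D ≈ 4.15 mg/L

Travel time t = x/v = 119 km / (0.433 m/s) = 119000 m / 0.433 m/s = 274800 s = 3.181 d.
k_d L₀/(k_r−k_d) = 0.418×17.3/(0.715−0.418) = 7.231/0.2970 = 24.35 mg/L.
e^(−k_d t) = e^(−0.418×3.181) = 0.2646; e^(−k_r t) = e^(−0.715×3.181) = 0.1029.
D = 24.35 × (0.2646 − 0.1029) + 2.06 × 0.1029 = 3.937 + 0.2119 = 4.149 mg/L.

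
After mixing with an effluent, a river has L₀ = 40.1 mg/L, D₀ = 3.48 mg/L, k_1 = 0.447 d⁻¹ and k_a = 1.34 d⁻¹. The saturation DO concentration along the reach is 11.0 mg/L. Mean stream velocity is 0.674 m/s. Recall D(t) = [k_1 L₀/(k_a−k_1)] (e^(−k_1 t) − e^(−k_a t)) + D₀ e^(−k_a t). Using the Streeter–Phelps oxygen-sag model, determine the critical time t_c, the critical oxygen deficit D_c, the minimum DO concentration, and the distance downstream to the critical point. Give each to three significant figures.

At the critical point dD/dt = 0, so k_1 L₀ e^(−k_1 t) = k_a D. Substituting D(t) from the Streeter–Phelps equation and solving for t gives
t_c = ln[(k_a/k_1)(1 − D₀(k_a−k_1)/(k_1 L₀))] / (k_a−k_1).
Here k_a−k_1 = 0.8930 d⁻¹ and 1 − D₀(k_a−k_1)/(k_1 L₀) = 1 − 3.48×0.8930/(0.447×40.1) = 0.8266, so
t_c = ln(2.998 × 0.8266) / 0.8930 = 0.9075 / 0.8930 = 1.016 d.
D_c = (k_1/k_a) L₀ e^(−k_1 t_c) = (0.447/1.34) × 40.1 × e^(−0.447×1.016) = 0.3336 × 40.1 × 0.6349 = 8.493 mg/L.
Minimum DO = C_s − D_c = 11.0 − 8.493 = 2.507 mg/L.
x_c = v t_c = 0.674 m/s × 1.016 d × 86400 s/d = 59180 m ≈ 59.2 km.

t_c ≈ 1.02 d; D_c ≈ 8.49 mg/L; min DO ≈ 2.51 mg/L; x_c ≈ 59.2 km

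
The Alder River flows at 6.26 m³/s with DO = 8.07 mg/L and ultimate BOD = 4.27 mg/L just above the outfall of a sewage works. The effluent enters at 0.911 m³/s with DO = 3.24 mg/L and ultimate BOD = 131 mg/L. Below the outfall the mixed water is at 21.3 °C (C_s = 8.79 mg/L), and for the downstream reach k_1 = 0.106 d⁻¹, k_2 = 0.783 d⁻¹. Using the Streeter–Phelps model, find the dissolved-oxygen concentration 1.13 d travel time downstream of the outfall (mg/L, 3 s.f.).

DO ≈ 6.73 mg/L

Mixed DO = (6.26×8.07 + 0.911×3.24)/(6.26+0.911) = 53.47/7.171 = 7.456 mg/L.
Mixed L₀ = (6.26×4.27 + 0.911×131)/(7.171) = 146.1/7.171 = 20.37 mg/L.
Initial deficit D₀ = C_s − DO₀ = 8.79 − 7.456 = 1.334 mg/L.
D(1.13) = [0.106×20.37/(0.783−0.106)](e^(−0.106×1.13) − e^(−0.783×1.13)) + 1.334 e^(−0.783×1.13)
= 3.189 × (0.8871 − 0.4128) + 1.334 × 0.4128 = 2.063 mg/L.
DO = 8.79 − 2.063 = 6.727 mg/L.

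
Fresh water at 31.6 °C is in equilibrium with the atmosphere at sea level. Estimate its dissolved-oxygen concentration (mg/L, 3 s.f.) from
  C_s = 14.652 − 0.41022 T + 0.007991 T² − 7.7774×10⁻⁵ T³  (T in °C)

C_s = 14.652 − 0.41022×31.6 + 0.007991×31.6² − 7.7774×10⁻⁵×31.6³ = 7.214 mg/L.

C_s ≈ 7.21 mg/L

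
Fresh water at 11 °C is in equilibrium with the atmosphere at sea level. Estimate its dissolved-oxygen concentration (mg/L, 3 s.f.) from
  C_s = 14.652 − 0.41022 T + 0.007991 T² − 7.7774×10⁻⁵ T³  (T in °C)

C_s = 14.652 − 0.41022×11 + 0.007991×11² − 7.7774×10⁻⁵×11³ = 11.00 mg/L.

C_s ≈ 11.0 mg/L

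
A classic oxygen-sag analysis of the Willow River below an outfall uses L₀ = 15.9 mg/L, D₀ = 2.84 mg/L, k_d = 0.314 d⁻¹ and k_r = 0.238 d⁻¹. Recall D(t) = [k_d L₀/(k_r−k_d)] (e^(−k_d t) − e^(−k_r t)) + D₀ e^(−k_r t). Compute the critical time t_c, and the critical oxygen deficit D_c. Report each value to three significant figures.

At the critical point dD/dt = 0, so k_d L₀ e^(−k_d t) = k_r D. Substituting D(t) from the Streeter–Phelps equation and solving for t gives
t_c = ln[(k_r/k_d)(1 − D₀(k_r−k_d)/(k_d L₀))] / (k_r−k_d).
Here k_r−k_d = -0.07600 d⁻¹ and 1 − D₀(k_r−k_d)/(k_d L₀) = 1 − 2.84×-0.07600/(0.314×15.9) = 1.043, so
t_c = ln(0.7580 × 1.043) / -0.07600 = -0.2348 / -0.07600 = 3.089 d.
L(t_c) = L₀ e^(−k_d t_c) = 15.9 × 0.3790 = 6.027 mg/L, and at the critical point k_r D_c = k_d L, so D_c = (0.314/0.238) × 6.027 = 7.951 mg/L.

t_c ≈ 3.09 d; D_c ≈ 7.95 mg/L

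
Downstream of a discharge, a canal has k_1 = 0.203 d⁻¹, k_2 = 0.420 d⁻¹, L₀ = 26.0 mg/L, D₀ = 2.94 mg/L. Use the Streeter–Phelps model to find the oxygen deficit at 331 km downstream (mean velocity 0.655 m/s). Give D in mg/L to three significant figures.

Travel time t = x/v = 331 km / (0.655 m/s) = 331000 m / 0.655 m/s = 505300 s = 5.849 d.
k_1 L₀/(k_2−k_1) = 0.203×26.0/(0.420−0.203) = 5.278/0.2170 = 24.32 mg/L.
e^(−k_1 t) = e^(−0.203×5.849) = 0.3050; e^(−k_2 t) = e^(−0.420×5.849) = 0.08573.
D = 24.32 × (0.3050 − 0.08573) + 2.94 × 0.08573 = 5.334 + 0.2521 = 5.586 mg/L.

D ≈ 5.59 mg/L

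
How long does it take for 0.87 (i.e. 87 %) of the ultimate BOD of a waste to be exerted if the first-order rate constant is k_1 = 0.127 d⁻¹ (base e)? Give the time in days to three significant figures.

y/L₀ = 1 − e^(−k_1 t) = 0.87 ⇒ e^(−k_1 t) = 0.130
t = −ln(0.130) / 0.127 = 2.040 / 0.127 = 16.06 d.

t ≈ 16.1 d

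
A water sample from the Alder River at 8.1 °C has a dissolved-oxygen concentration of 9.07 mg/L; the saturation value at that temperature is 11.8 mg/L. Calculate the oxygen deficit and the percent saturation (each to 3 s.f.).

D = C_s − C = 11.8 − 9.07 = 2.73 mg/L.
% saturation = 9.07/11.8 × 100 = 76.9 %.

D ≈ 2.73 mg/L; 76.9 % saturation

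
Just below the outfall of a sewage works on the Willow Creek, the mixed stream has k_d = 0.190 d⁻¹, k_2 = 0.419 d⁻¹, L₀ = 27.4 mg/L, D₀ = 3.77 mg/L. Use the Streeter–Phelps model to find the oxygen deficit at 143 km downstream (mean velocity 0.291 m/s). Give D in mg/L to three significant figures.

D ≈ 5.97 mg/L

Travel time t = x/v = 143 km / (0.291 m/s) = 143000 m / 0.291 m/s = 491400 s = 5.688 d.
k_d L₀/(k_2−k_d) = 0.190×27.4/(0.419−0.190) = 5.206/0.2290 = 22.73 mg/L.
e^(−k_d t) = e^(−0.190×5.688) = 0.3394; e^(−k_2 t) = e^(−0.419×5.688) = 0.09226.
D = 22.73 × (0.3394 − 0.09226) + 3.77 × 0.09226 = 5.618 + 0.3478 = 5.966 mg/L.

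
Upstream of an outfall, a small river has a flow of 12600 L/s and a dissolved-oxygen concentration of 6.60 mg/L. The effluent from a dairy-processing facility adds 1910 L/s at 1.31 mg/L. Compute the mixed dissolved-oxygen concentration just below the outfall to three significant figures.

Flow-weighted mixing: C = (Q_r C_r + Q_w C_w)/(Q_r + Q_w)
= (12600×6.60 + 1910×1.31)/(12600 + 1910) = 85660/14510 = 5.904 mg/L.

5.90 mg/L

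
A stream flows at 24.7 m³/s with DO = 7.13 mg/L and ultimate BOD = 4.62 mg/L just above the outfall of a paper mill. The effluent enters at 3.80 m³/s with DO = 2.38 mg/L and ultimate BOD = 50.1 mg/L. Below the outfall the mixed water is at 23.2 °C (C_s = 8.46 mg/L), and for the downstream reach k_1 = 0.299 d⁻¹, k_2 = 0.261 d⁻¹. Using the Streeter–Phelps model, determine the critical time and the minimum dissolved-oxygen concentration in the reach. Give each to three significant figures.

t_c ≈ 2.97 d; minimum DO ≈ 3.42 mg/L

Mixed DO = (24.7×7.13 + 3.80×2.38)/(24.7+3.80) = 185.2/28.50 = 6.497 mg/L.
Mixed L₀ = (24.7×4.62 + 3.80×50.1)/(28.50) = 304.5/28.50 = 10.68 mg/L.
Initial deficit D₀ = C_s − DO₀ = 8.46 − 6.497 = 1.963 mg/L.
t_c = (1/-0.03800) ln[(0.261/0.299)(1 − 1.963×-0.03800/(0.299×10.68))] = -26.32 × ln(0.8933) = 2.969 d.
D_c = (0.299/0.261) × 10.68 × e^(−0.299×2.969) = 1.146 × 10.68 × 0.4115 = 5.037 mg/L.
Minimum DO = 8.46 − 5.037 = 3.423 mg/L.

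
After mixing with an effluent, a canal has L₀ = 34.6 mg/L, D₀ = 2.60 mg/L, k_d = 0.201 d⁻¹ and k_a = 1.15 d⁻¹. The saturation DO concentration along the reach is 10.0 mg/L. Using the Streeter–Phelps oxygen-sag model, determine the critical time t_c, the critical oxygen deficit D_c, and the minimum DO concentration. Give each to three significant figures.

t_c = [1/(k_a−k_d)] ln[(k_a/k_d)(1 − D₀(k_a−k_d)/(k_d L₀))]
= [1/(1.15−0.201)] ln[(1.15/0.201)(1 − 2.60×0.9490/(0.201×34.6))]
= (1/0.9490) ln[5.721 × 0.6452] = 1.054 × ln(3.692) = 1.054 × 1.306 = 1.376 d.
D_c = (k_d/k_a) L₀ e^(−k_d t_c) = (0.201/1.15) × 34.6 × e^(−0.201×1.376) = 0.1748 × 34.6 × 0.7583 = 4.586 mg/L.
Minimum DO = C_s − D_c = 10.0 − 4.586 = 5.414 mg/L.

t_c ≈ 1.38 d; D_c ≈ 4.59 mg/L; min DO ≈ 5.41 mg/L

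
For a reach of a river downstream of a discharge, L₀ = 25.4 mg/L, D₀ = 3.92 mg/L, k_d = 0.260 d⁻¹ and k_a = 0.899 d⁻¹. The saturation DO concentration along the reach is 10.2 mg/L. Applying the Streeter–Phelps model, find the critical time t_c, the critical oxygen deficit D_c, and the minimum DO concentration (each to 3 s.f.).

At the critical point dD/dt = 0, so k_d L₀ e^(−k_d t) = k_a D. Substituting D(t) from the Streeter–Phelps equation and solving for t gives
t_c = ln[(k_a/k_d)(1 − D₀(k_a−k_d)/(k_d L₀))] / (k_a−k_d).
Here k_a−k_d = 0.6390 d⁻¹ and 1 − D₀(k_a−k_d)/(k_d L₀) = 1 − 3.92×0.6390/(0.260×25.4) = 0.6207, so
t_c = ln(3.458 × 0.6207) / 0.6390 = 0.7637 / 0.6390 = 1.195 d.
D_c = (k_d/k_a) L₀ e^(−k_d t_c) = (0.260/0.899) × 25.4 × e^(−0.260×1.195) = 0.2892 × 25.4 × 0.7329 = 5.384 mg/L.
Minimum DO = C_s − D_c = 10.2 − 5.384 = 4.816 mg/L.

t_c ≈ 1.20 d; D_c ≈ 5.38 mg/L; min DO ≈ 4.82 mg/L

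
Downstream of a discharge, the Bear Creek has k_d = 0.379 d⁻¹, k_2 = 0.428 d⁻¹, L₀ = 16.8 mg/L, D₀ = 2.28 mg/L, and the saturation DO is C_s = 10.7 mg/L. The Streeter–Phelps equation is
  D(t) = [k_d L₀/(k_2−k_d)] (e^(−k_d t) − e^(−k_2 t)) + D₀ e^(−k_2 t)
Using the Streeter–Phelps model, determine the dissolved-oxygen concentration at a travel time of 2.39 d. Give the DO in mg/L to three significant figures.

DO ≈ 4.08 mg/L

k_d L₀/(k_2−k_d) = 0.379×16.8/(0.428−0.379) = 6.367/0.04900 = 129.9 mg/L.
e^(−k_d t) = e^(−0.379×2.390) = 0.4042; e^(−k_2 t) = e^(−0.428×2.390) = 0.3595.
D = 129.9 × (0.4042 − 0.3595) + 2.28 × 0.3595 = 5.805 + 0.8198 = 6.624 mg/L.
DO = C_s − D = 10.7 − 6.624 = 4.076 mg/L.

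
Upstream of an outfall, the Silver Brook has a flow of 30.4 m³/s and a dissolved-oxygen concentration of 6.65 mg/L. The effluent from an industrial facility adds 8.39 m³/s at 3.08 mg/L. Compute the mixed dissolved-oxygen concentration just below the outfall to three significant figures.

Flow-weighted mixing: C = (Q_r C_r + Q_w C_w)/(Q_r + Q_w)
= (30.4×6.65 + 8.39×3.08)/(30.4 + 8.39) = 228.0/38.79 = 5.878 mg/L.

5.88 mg/L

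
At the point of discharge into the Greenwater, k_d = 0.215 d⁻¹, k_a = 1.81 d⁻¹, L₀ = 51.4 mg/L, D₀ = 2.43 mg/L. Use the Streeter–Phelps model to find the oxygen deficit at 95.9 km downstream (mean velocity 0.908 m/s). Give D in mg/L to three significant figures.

D ≈ 4.83 mg/L

Travel time t = x/v = 95.9 km / (0.908 m/s) = 95900 m / 0.908 m/s = 105600 s = 1.222 d.
k_d L₀/(k_a−k_d) = 0.215×51.4/(1.81−0.215) = 11.05/1.595 = 6.929 mg/L.
e^(−k_d t) = e^(−0.215×1.222) = 0.7689; e^(−k_a t) = e^(−1.81×1.222) = 0.1094.
D = 6.929 × (0.7689 − 0.1094) + 2.43 × 0.1094 = 4.569 + 0.2659 = 4.835 mg/L.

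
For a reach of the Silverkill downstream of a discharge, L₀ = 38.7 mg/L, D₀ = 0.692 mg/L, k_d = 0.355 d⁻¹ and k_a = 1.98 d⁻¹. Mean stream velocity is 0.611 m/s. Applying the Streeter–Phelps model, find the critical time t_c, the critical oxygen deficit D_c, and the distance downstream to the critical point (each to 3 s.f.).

t_c = [1/(k_a−k_d)] ln[(k_a/k_d)(1 − D₀(k_a−k_d)/(k_d L₀))]
= [1/(1.98−0.355)] ln[(1.98/0.355)(1 − 0.692×1.625/(0.355×38.7))]
= (1/1.625) ln[5.577 × 0.9181] = 0.6154 × ln(5.121) = 0.6154 × 1.633 = 1.005 d.
D_c = (k_d/k_a) L₀ e^(−k_d t_c) = (0.355/1.98) × 38.7 × e^(−0.355×1.005) = 0.1793 × 38.7 × 0.6999 = 4.856 mg/L.
x_c = v t_c = 0.611 m/s × 1.005 d × 86400 s/d = 53060 m ≈ 53.1 km.

t_c ≈ 1.01 d; D_c ≈ 4.86 mg/L; x_c ≈ 53.1 km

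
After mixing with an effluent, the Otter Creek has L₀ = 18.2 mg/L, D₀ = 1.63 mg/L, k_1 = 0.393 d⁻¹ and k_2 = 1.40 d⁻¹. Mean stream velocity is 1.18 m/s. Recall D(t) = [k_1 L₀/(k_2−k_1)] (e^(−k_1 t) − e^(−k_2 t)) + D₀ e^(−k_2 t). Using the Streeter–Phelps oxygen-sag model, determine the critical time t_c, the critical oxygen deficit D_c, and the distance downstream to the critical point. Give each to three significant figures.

t_c ≈ 1.00 d; D_c ≈ 3.45 mg/L; x_c ≈ 102 km

With k_2/k_1 = 3.562 and 1 − D₀(k_2−k_1)/(k_1 L₀) = 0.7705,
t_c = ln(3.562 × 0.7705) / (1.40 − 0.393) = ln(2.745) / 1.007 = 1.010/1.007 = 1.003 d.
D_c = (k_1/k_2) L₀ e^(−k_1 t_c) = (0.393/1.40) × 18.2 × e^(−0.393×1.003) = 0.2807 × 18.2 × 0.6743 = 3.445 mg/L.
x_c = v t_c = 1.18 m/s × 1.003 d × 86400 s/d = 102200 m ≈ 102 km.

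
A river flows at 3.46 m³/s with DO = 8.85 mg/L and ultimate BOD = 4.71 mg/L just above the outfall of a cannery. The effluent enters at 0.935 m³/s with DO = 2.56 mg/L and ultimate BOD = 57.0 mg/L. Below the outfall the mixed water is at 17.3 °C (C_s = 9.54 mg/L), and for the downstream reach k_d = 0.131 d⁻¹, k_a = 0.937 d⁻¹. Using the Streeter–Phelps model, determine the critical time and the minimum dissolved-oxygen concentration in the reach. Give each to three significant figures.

t_c ≈ 0.516 d; minimum DO ≈ 7.47 mg/L

Mixed DO = (3.46×8.85 + 0.935×2.56)/(3.46+0.935) = 33.01/4.395 = 7.512 mg/L.
Mixed L₀ = (3.46×4.71 + 0.935×57.0)/(4.395) = 69.59/4.395 = 15.83 mg/L.
Initial deficit D₀ = C_s − DO₀ = 9.54 − 7.512 = 2.028 mg/L.
t_c = (1/0.8060) ln[(0.937/0.131)(1 − 2.028×0.8060/(0.131×15.83))] = 1.241 × ln(1.516) = 0.5161 d.
D_c = (0.131/0.937) × 15.83 × e^(−0.131×0.5161) = 0.1398 × 15.83 × 0.9346 = 2.069 mg/L.
Minimum DO = 9.54 − 2.069 = 7.471 mg/L.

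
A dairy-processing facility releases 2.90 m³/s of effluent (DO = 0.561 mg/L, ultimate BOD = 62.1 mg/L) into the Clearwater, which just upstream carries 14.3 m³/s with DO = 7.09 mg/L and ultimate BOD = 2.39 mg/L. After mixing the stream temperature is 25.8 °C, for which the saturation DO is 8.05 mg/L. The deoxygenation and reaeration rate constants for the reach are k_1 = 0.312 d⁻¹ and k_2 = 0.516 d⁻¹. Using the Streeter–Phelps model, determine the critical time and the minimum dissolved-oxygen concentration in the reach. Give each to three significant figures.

t_c ≈ 1.91 d; minimum DO ≈ 3.89 mg/L

Mixed DO = (14.3×7.09 + 2.90×0.561)/(14.3+2.90) = 103.0/17.20 = 5.989 mg/L.
Mixed L₀ = (14.3×2.39 + 2.90×62.1)/(17.20) = 214.3/17.20 = 12.46 mg/L.
Initial deficit D₀ = C_s − DO₀ = 8.05 − 5.989 = 2.061 mg/L.
t_c = (1/0.2040) ln[(0.516/0.312)(1 − 2.061×0.2040/(0.312×12.46))] = 4.902 × ln(1.475) = 1.905 d.
D_c = (0.312/0.516) × 12.46 × e^(−0.312×1.905) = 0.6047 × 12.46 × 0.5519 = 4.157 mg/L.
Minimum DO = 8.05 − 4.157 = 3.893 mg/L.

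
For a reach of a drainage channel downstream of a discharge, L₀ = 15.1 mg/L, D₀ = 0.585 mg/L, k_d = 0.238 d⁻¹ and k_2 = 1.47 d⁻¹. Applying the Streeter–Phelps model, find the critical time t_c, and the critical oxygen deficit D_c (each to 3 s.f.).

With k_2/k_d = 6.176 and 1 − D₀(k_2−k_d)/(k_d L₀) = 0.7995,
t_c = ln(6.176 × 0.7995) / (1.47 − 0.238) = ln(4.938) / 1.232 = 1.597/1.232 = 1.296 d.
D_c = (k_d/k_2) L₀ e^(−k_d t_c) = (0.238/1.47) × 15.1 × e^(−0.238×1.296) = 0.1619 × 15.1 × 0.7346 = 1.796 mg/L.

t_c ≈ 1.30 d; D_c ≈ 1.80 mg/L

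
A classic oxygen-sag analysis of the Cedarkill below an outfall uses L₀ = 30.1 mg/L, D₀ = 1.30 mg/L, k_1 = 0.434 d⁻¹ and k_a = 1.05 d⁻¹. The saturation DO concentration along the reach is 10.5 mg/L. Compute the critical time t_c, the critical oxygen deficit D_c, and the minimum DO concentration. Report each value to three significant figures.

t_c = [1/(k_a−k_1)] ln[(k_a/k_1)(1 − D₀(k_a−k_1)/(k_1 L₀))]
= [1/(1.05−0.434)] ln[(1.05/0.434)(1 − 1.30×0.6160/(0.434×30.1))]
= (1/0.6160) ln[2.419 × 0.9387] = 1.623 × ln(2.271) = 1.623 × 0.8202 = 1.332 d.
D_c = (k_1/k_a) L₀ e^(−k_1 t_c) = (0.434/1.05) × 30.1 × e^(−0.434×1.332) = 0.4133 × 30.1 × 0.5611 = 6.981 mg/L.
Minimum DO = C_s − D_c = 10.5 − 6.981 = 3.519 mg/L.

t_c ≈ 1.33 d; D_c ≈ 6.98 mg/L; min DO ≈ 3.52 mg/L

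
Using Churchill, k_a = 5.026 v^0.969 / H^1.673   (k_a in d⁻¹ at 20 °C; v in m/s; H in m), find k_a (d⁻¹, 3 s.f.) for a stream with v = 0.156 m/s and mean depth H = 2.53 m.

k_a = 5.026 × 0.156^0.969 / 2.53^1.673 = 5.026 × 0.1652 / 4.725 = 0.1758 d⁻¹.

k_a ≈ 0.176 d⁻¹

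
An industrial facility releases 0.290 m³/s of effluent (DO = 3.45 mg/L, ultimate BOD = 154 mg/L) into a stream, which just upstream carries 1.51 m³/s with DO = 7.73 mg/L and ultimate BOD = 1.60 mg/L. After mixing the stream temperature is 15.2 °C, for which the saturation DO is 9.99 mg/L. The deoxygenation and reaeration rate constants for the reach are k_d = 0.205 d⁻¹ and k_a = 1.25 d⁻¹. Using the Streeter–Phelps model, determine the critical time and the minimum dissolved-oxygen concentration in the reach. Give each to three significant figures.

Mixed DO = (1.51×7.73 + 0.290×3.45)/(1.51+0.290) = 12.67/1.800 = 7.040 mg/L.
Mixed L₀ = (1.51×1.60 + 0.290×154)/(1.800) = 47.08/1.800 = 26.15 mg/L.
Initial deficit D₀ = C_s − DO₀ = 9.99 − 7.040 = 2.950 mg/L.
t_c = (1/1.045) ln[(1.25/0.205)(1 − 2.950×1.045/(0.205×26.15))] = 0.9569 × ln(2.592) = 0.9114 d.
D_c = (0.205/1.25) × 26.15 × e^(−0.205×0.9114) = 0.1640 × 26.15 × 0.8296 = 3.558 mg/L.
Minimum DO = 9.99 − 3.558 = 6.432 mg/L.

t_c ≈ 0.911 d; minimum DO ≈ 6.43 mg/L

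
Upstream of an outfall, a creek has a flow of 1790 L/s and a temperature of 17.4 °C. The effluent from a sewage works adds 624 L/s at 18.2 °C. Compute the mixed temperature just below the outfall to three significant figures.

17.6 °C

Flow-weighted mixing: C = (Q_r C_r + Q_w C_w)/(Q_r + Q_w)
= (1790×17.4 + 624×18.2)/(1790 + 624) = 42500/2414 = 17.61 °C.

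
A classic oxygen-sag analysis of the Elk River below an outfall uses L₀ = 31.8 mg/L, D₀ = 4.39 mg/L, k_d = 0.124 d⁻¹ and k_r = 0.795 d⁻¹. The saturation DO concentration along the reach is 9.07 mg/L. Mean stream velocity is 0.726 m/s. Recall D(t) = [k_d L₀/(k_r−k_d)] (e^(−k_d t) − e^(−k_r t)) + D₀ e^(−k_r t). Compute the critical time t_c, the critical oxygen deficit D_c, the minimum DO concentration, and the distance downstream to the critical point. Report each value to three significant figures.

At the critical point dD/dt = 0, so k_d L₀ e^(−k_d t) = k_r D. Substituting D(t) from the Streeter–Phelps equation and solving for t gives
t_c = ln[(k_r/k_d)(1 − D₀(k_r−k_d)/(k_d L₀))] / (k_r−k_d).
Here k_r−k_d = 0.6710 d⁻¹ and 1 − D₀(k_r−k_d)/(k_d L₀) = 1 − 4.39×0.6710/(0.124×31.8) = 0.2530, so
t_c = ln(6.411 × 0.2530) / 0.6710 = 0.4836 / 0.6710 = 0.7207 d.
L(t_c) = L₀ e^(−k_d t_c) = 31.8 × 0.9145 = 29.08 mg/L, and at the critical point k_r D_c = k_d L, so D_c = (0.124/0.795) × 29.08 = 4.536 mg/L.
Minimum DO = C_s − D_c = 9.07 − 4.536 = 4.534 mg/L.
x_c = v t_c = 0.726 m/s × 0.7207 d × 86400 s/d = 45210 m ≈ 45.2 km.

t_c ≈ 0.721 d; D_c ≈ 4.54 mg/L; min DO ≈ 4.53 mg/L; x_c ≈ 45.2 km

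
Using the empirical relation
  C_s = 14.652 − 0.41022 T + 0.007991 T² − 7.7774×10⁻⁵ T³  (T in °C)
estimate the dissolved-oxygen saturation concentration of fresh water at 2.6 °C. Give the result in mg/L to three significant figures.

C_s = 14.652 − 0.41022×2.6 + 0.007991×2.6² − 7.7774×10⁻⁵×2.6³ = 13.64 mg/L.

C_s ≈ 13.6 mg/L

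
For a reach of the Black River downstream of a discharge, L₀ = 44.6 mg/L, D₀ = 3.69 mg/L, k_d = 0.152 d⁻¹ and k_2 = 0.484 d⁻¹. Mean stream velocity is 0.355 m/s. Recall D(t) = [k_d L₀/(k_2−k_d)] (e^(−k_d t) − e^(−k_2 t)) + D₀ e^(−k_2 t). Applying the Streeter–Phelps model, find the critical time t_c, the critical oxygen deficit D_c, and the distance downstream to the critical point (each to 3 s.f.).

t_c = [1/(k_2−k_d)] ln[(k_2/k_d)(1 − D₀(k_2−k_d)/(k_d L₀))]
= [1/(0.484−0.152)] ln[(0.484/0.152)(1 − 3.69×0.3320/(0.152×44.6))]
= (1/0.3320) ln[3.184 × 0.8193] = 3.012 × ln(2.609) = 3.012 × 0.9589 = 2.888 d.
D_c = (k_d/k_2) L₀ e^(−k_d t_c) = (0.152/0.484) × 44.6 × e^(−0.152×2.888) = 0.3140 × 44.6 × 0.6447 = 9.030 mg/L.
x_c = v t_c = 0.355 m/s × 2.888 d × 86400 s/d = 88590 m ≈ 88.6 km.

t_c ≈ 2.89 d; D_c ≈ 9.03 mg/L; x_c ≈ 88.6 km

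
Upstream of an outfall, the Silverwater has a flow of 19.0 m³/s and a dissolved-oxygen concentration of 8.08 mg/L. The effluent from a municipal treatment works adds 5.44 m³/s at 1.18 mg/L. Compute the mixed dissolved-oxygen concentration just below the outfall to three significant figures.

Flow-weighted mixing: C = (Q_r C_r + Q_w C_w)/(Q_r + Q_w)
= (19.0×8.08 + 5.44×1.18)/(19.0 + 5.44) = 159.9/24.44 = 6.544 mg/L.

6.54 mg/L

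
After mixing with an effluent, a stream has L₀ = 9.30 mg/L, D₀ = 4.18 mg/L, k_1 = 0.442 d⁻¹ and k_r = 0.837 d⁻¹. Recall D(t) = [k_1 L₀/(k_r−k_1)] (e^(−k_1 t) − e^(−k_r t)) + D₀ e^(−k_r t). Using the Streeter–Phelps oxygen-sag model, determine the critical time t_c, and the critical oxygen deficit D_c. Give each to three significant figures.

t_c = [1/(k_r−k_1)] ln[(k_r/k_1)(1 − D₀(k_r−k_1)/(k_1 L₀))]
= [1/(0.837−0.442)] ln[(0.837/0.442)(1 − 4.18×0.3950/(0.442×9.30))]
= (1/0.3950) ln[1.894 × 0.5983] = 2.532 × ln(1.133) = 2.532 × 0.1249 = 0.3162 d.
D_c = (k_1/k_r) L₀ e^(−k_1 t_c) = (0.442/0.837) × 9.30 × e^(−0.442×0.3162) = 0.5281 × 9.30 × 0.8696 = 4.271 mg/L.

t_c ≈ 0.316 d; D_c ≈ 4.27 mg/L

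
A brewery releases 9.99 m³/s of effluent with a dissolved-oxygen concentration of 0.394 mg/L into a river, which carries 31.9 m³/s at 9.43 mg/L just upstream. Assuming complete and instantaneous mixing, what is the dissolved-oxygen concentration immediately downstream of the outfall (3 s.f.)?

7.28 mg/L

Flow-weighted mixing: C = (Q_r C_r + Q_w C_w)/(Q_r + Q_w)
= (31.9×9.43 + 9.99×0.394)/(31.9 + 9.99) = 304.8/41.89 = 7.275 mg/L.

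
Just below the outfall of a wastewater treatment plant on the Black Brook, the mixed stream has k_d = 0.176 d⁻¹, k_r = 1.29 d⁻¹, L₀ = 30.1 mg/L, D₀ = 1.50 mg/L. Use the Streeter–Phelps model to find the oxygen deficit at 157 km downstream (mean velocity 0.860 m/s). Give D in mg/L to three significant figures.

D ≈ 3.07 mg/L

Travel time t = x/v = 157 km / (0.860 m/s) = 157000 m / 0.860 m/s = 182600 s = 2.113 d.
k_d L₀/(k_r−k_d) = 0.176×30.1/(1.29−0.176) = 5.298/1.114 = 4.755 mg/L.
e^(−k_d t) = e^(−0.176×2.113) = 0.6894; e^(−k_r t) = e^(−1.29×2.113) = 0.06550.
D = 4.755 × (0.6894 − 0.06550) + 1.50 × 0.06550 = 2.967 + 0.09825 = 3.065 mg/L.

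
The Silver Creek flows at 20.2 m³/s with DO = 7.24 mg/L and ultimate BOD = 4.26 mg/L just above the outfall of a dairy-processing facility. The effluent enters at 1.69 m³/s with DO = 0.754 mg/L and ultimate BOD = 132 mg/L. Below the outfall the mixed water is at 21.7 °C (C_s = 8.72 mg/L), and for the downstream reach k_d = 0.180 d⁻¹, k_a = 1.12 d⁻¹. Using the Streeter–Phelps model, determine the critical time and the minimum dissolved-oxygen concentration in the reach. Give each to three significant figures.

Mixed DO = (20.2×7.24 + 1.69×0.754)/(20.2+1.69) = 147.5/21.89 = 6.739 mg/L.
Mixed L₀ = (20.2×4.26 + 1.69×132)/(21.89) = 309.1/21.89 = 14.12 mg/L.
Initial deficit D₀ = C_s − DO₀ = 8.72 − 6.739 = 1.981 mg/L.
t_c = (1/0.9400) ln[(1.12/0.180)(1 − 1.981×0.9400/(0.180×14.12))] = 1.064 × ln(1.665) = 0.5422 d.
D_c = (0.180/1.12) × 14.12 × e^(−0.180×0.5422) = 0.1607 × 14.12 × 0.9070 = 2.059 mg/L.
Minimum DO = 8.72 − 2.059 = 6.661 mg/L.

t_c ≈ 0.542 d; minimum DO ≈ 6.66 mg/L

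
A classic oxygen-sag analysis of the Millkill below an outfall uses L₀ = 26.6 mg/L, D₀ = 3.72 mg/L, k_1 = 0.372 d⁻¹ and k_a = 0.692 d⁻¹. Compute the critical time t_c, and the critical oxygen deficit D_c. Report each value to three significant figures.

t_c ≈ 1.54 d; D_c ≈ 8.07 mg/L

At the critical point dD/dt = 0, so k_1 L₀ e^(−k_1 t) = k_a D. Substituting D(t) from the Streeter–Phelps equation and solving for t gives
t_c = ln[(k_a/k_1)(1 − D₀(k_a−k_1)/(k_1 L₀))] / (k_a−k_1).
Here k_a−k_1 = 0.3200 d⁻¹ and 1 − D₀(k_a−k_1)/(k_1 L₀) = 1 − 3.72×0.3200/(0.372×26.6) = 0.8797, so
t_c = ln(1.860 × 0.8797) / 0.3200 = 0.4925 / 0.3200 = 1.539 d.
D_c = (k_1/k_a) L₀ e^(−k_1 t_c) = (0.372/0.692) × 26.6 × e^(−0.372×1.539) = 0.5376 × 26.6 × 0.5641 = 8.066 mg/L.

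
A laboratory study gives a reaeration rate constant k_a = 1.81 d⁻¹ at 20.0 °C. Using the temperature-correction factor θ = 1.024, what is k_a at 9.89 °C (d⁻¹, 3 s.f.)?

k_a(T₂) = k_a(T₁) · θ^(T₂−T₁) = 1.81 × 1.024^(9.89−20.0)
= 1.81 × 1.024^-10.1 = 1.81 × 0.7868 = 1.424 d⁻¹.

k_a ≈ 1.42 d⁻¹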